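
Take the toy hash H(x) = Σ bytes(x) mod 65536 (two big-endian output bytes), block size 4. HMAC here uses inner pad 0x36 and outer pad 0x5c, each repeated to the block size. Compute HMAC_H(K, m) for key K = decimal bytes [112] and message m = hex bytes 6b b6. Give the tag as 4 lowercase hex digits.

Key decimal bytes [112] = 70 is 1 byte ≤ B = 4; zero-pad to 4 bytes: K' = 70 00 00 00.
K' ⊕ ipad = 46 36 36 36.  K' ⊕ opad = 2c 5c 5c 5c.
Inner input = (K'⊕ipad) ∥ m = 46 36 36 36 ∥ 6b b6.
Inner hash: sum = 70+54+54+54+107+182 = 521 → 02 09.
Outer input = (K'⊕opad) ∥ inner = 2c 5c 5c 5c ∥ 02 09.
Outer hash (tag): sum = 44+92+92+92+2+9 = 331 → 01 4b.

014b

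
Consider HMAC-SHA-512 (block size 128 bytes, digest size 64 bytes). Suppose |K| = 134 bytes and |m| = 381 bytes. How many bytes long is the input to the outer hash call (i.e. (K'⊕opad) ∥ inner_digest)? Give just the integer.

Key is 134 > 128 bytes, so it is hashed to 64 bytes then zero-padded to 128: |K'| = 128.
Outer input = (K'⊕opad) ∥ H(inner) → 128 + 64 = 192 bytes.

192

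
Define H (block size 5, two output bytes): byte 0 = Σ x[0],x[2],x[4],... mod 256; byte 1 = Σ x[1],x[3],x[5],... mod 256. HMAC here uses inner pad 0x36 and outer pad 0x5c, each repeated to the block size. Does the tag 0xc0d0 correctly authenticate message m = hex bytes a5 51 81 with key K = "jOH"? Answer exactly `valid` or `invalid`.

invalid

Key "jOH" = 6a 4f 48 is 3 bytes ≤ B = 5; zero-pad to 5 bytes: K' = 6a 4f 48 00 00.
K' ⊕ ipad = 5c 79 7e 36 36; K' ⊕ opad = 36 13 14 5c 5c.
Inner hash: even-index sum = 353 mod 256 = 97; odd-index sum = 469 mod 256 = 213 → 61 d5.
Outer hash (recomputed tag): even-index sum = 379 mod 256 = 123; odd-index sum = 208 mod 256 = 208 → 7b d0.
Recomputed tag = 7bd0; claimed = c0d0 → mismatch.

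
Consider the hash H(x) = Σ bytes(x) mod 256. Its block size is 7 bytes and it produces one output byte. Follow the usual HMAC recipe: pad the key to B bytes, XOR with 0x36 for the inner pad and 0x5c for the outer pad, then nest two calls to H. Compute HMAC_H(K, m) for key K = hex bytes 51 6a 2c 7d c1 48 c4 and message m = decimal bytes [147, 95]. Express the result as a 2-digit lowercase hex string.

Key hex bytes 51 6a 2c 7d c1 48 c4 is exactly B = 7 bytes: K' = 51 6a 2c 7d c1 48 c4.
K' ⊕ ipad = 67 5c 1a 4b f7 7e f2.  K' ⊕ opad = 0d 36 70 21 9d 14 98.
Inner input = (K'⊕ipad) ∥ m = 67 5c 1a 4b f7 7e f2 ∥ 93 5f.
Inner hash: sum = 103+92+26+75+247+126+242+147+95 = 1153; mod 256 = 129 → 81.
Outer input = (K'⊕opad) ∥ inner = 0d 36 70 21 9d 14 98 ∥ 81.
Outer hash (tag): sum = 13+54+112+33+157+20+152+129 = 670; mod 256 = 158 → 9e.

9e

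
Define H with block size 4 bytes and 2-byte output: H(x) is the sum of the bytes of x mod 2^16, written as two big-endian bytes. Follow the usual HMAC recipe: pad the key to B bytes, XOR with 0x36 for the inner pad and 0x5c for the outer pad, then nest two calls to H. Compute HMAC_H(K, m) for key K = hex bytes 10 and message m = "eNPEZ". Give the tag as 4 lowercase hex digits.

01cc

Key hex bytes 10 is 1 byte ≤ B = 4; zero-pad to 4 bytes: K' = 10 00 00 00.
K' ⊕ ipad = 26 36 36 36.  K' ⊕ opad = 4c 5c 5c 5c.
Inner input = (K'⊕ipad) ∥ m = 26 36 36 36 ∥ 65 4e 50 45 5a.
Inner hash: sum = 38+54+54+54+101+78+80+69+90 = 618 → 02 6a.
Outer input = (K'⊕opad) ∥ inner = 4c 5c 5c 5c ∥ 02 6a.
Outer hash (tag): sum = 76+92+92+92+2+106 = 460 → 01 cc.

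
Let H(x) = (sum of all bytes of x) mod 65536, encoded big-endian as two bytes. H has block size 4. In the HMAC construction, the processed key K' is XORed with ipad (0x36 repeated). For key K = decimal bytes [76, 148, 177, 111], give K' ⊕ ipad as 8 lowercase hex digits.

7aa28759

Key decimal bytes [76, 148, 177, 111] = 4c 94 b1 6f is exactly B = 4 bytes: K' = 4c 94 b1 6f.
XOR each byte with 0x36: 4c⊕36=7a, 94⊕36=a2, b1⊕36=87, 6f⊕36=59.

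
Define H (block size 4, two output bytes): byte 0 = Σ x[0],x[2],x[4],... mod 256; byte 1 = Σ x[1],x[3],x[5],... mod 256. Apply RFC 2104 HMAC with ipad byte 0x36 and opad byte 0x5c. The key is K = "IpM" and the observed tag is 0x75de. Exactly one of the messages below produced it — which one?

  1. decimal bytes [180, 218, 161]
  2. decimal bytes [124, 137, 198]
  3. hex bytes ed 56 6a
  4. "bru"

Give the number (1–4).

1

Key "IpM" = 49 70 4d is 3 bytes ≤ B = 4; zero-pad to 4 bytes: K' = 49 70 4d 00.
K' ⊕ ipad = 7f 46 7b 36; K' ⊕ opad = 15 2c 11 5c.
m1: inner = H(7f 46 7b 36 b4 da a1) = 4f 56; tag = H(15 2c 11 5c 4f 56) = 75de ← matches
m2: inner = H(7f 46 7b 36 7c 89 c6) = 3c 05; tag = H(15 2c 11 5c 3c 05) = 628d
m3: inner = H(7f 46 7b 36 ed 56 6a) = 51 d2; tag = H(15 2c 11 5c 51 d2) = 775a
m4: inner = H(7f 46 7b 36 62 72 75) = d1 ee; tag = H(15 2c 11 5c d1 ee) = f776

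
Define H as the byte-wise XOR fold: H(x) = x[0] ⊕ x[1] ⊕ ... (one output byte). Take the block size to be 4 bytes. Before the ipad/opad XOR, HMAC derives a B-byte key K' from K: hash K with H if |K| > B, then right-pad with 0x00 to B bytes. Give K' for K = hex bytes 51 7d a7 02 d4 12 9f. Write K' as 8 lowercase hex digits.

d0000000

|K| = 7 > B = 4, so first hash the key.
H(K): XOR 51⊕7d⊕a7⊕02⊕d4⊕12⊕9f = d0.
Zero-pad H(K) = d0 to 4 bytes: K' = d0 00 00 00.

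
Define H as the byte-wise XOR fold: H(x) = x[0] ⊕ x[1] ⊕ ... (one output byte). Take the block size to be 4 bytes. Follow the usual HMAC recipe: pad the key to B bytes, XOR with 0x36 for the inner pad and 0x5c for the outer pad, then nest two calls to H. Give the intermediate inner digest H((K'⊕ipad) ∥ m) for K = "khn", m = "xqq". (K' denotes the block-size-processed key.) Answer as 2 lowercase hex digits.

Key "khn" = 6b 68 6e is 3 bytes ≤ B = 4; zero-pad to 4 bytes: K' = 6b 68 6e 00.
K' ⊕ ipad = 5d 5e 58 36.
Inner input = 5d 5e 58 36 ∥ 78 71 71.
Inner hash: XOR 5d⊕5e⊕58⊕36⊕78⊕71⊕71 = 15.

15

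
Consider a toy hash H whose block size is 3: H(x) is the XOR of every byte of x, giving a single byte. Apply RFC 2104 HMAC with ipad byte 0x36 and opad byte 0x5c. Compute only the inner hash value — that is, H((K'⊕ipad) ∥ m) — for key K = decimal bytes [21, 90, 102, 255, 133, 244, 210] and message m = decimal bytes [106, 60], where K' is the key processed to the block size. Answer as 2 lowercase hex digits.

Key decimal bytes [21, 90, 102, 255, 133, 244, 210] = 15 5a 66 ff 85 f4 d2 is 7 bytes > B = 3, so hash it first: H(key) = 75, then zero-pad to 3 bytes: K' = 75 00 00.
K' ⊕ ipad = 43 36 36.
Inner input = 43 36 36 ∥ 6a 3c.
Inner hash: XOR 43⊕36⊕36⊕6a⊕3c = 15.

15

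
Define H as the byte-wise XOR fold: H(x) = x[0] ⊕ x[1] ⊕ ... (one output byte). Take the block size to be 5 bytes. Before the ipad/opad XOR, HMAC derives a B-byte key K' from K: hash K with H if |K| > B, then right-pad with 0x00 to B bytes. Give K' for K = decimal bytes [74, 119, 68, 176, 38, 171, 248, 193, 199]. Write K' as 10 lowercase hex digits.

|K| = 9 > B = 5, so first hash the key.
H(K): XOR 4a⊕77⊕44⊕b0⊕26⊕ab⊕f8⊕c1⊕c7 = ba.
Zero-pad H(K) = ba to 5 bytes: K' = ba 00 00 00 00.

ba00000000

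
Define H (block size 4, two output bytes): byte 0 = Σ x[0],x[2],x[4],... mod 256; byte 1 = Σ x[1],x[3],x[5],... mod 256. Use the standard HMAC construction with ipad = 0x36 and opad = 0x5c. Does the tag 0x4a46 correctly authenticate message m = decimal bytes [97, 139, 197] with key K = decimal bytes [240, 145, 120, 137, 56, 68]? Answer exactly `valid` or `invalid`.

Key decimal bytes [240, 145, 120, 137, 56, 68] = f0 91 78 89 38 44 is 6 bytes > B = 4, so hash it first: H(key) = a0 5e, then zero-pad to 4 bytes: K' = a0 5e 00 00.
K' ⊕ ipad = 96 68 36 36; K' ⊕ opad = fc 02 5c 5c.
Inner hash: even-index sum = 498 mod 256 = 242; odd-index sum = 297 mod 256 = 41 → f2 29.
Outer hash (recomputed tag): even-index sum = 586 mod 256 = 74; odd-index sum = 135 mod 256 = 135 → 4a 87.
Recomputed tag = 4a87; claimed = 4a46 → mismatch.

invalid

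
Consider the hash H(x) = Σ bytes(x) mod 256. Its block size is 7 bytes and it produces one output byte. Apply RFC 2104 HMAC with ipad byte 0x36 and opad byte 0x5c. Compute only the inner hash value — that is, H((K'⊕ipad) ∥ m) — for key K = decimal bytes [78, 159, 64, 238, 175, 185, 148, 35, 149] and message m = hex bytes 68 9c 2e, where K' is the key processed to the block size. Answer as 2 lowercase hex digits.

Key decimal bytes [78, 159, 64, 238, 175, 185, 148, 35, 149] = 4e 9f 40 ee af b9 94 23 95 is 9 bytes > B = 7, so hash it first: H(key) = cf, then zero-pad to 7 bytes: K' = cf 00 00 00 00 00 00.
K' ⊕ ipad = f9 36 36 36 36 36 36.
Inner input = f9 36 36 36 36 36 36 ∥ 68 9c 2e.
Inner hash: sum = 249+54+54+54+54+54+54+104+156+46 = 879; mod 256 = 111 → 6f.

6f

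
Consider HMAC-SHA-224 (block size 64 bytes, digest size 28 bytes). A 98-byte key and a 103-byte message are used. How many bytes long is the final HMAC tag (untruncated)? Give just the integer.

The tag is one SHA-224 digest: 28 bytes.

28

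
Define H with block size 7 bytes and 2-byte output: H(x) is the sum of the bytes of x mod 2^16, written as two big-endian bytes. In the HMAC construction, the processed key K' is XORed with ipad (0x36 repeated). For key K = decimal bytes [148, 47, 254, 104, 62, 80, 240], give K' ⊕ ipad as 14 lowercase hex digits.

Key decimal bytes [148, 47, 254, 104, 62, 80, 240] = 94 2f fe 68 3e 50 f0 is exactly B = 7 bytes: K' = 94 2f fe 68 3e 50 f0.
XOR each byte with 0x36: 94⊕36=a2, 2f⊕36=19, fe⊕36=c8, 68⊕36=5e, 3e⊕36=08, 50⊕36=66, f0⊕36=c6.

a219c85e0866c6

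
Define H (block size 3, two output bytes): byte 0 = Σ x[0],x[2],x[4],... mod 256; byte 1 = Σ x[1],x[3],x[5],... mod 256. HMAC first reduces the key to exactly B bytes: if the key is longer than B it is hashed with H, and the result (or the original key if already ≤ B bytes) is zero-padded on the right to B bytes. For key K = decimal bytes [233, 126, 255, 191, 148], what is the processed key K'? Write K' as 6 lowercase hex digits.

7c3d00

|K| = 5 > B = 3, so first hash the key.
H(K): even-index sum = 636 mod 256 = 124; odd-index sum = 317 mod 256 = 61 → 7c 3d.
Zero-pad H(K) = 7c 3d to 3 bytes: K' = 7c 3d 00.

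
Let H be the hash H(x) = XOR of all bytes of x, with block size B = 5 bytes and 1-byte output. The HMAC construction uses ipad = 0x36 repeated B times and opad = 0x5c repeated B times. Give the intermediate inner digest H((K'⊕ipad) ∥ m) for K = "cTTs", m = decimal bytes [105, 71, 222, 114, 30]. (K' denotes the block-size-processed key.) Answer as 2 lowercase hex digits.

ba

Key "cTTs" = 63 54 54 73 is 4 bytes ≤ B = 5; zero-pad to 5 bytes: K' = 63 54 54 73 00.
K' ⊕ ipad = 55 62 62 45 36.
Inner input = 55 62 62 45 36 ∥ 69 47 de 72 1e.
Inner hash: XOR 55⊕62⊕62⊕45⊕36⊕69⊕47⊕de⊕72⊕1e = ba.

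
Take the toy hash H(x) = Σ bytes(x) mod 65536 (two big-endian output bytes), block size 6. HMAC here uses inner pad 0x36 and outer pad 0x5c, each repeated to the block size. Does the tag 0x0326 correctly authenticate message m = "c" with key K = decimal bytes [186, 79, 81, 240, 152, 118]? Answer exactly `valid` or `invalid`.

Key decimal bytes [186, 79, 81, 240, 152, 118] = ba 4f 51 f0 98 76 is exactly B = 6 bytes: K' = ba 4f 51 f0 98 76.
K' ⊕ ipad = 8c 79 67 c6 ae 40; K' ⊕ opad = e6 13 0d ac c4 2a.
Inner hash: sum = 140+121+103+198+174+64+99 = 899 → 03 83.
Outer hash (recomputed tag): sum = 230+19+13+172+196+42+3+131 = 806 → 03 26.
Recomputed tag = 0326; claimed = 0326 → match.

valid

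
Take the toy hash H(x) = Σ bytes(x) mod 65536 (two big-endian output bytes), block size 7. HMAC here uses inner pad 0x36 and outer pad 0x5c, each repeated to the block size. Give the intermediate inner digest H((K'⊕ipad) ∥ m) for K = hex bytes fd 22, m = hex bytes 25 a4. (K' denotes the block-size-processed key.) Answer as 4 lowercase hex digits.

Key hex bytes fd 22 is 2 bytes ≤ B = 7; zero-pad to 7 bytes: K' = fd 22 00 00 00 00 00.
K' ⊕ ipad = cb 14 36 36 36 36 36.
Inner input = cb 14 36 36 36 36 36 ∥ 25 a4.
Inner hash: sum = 203+20+54+54+54+54+54+37+164 = 694 → 02 b6.

02b6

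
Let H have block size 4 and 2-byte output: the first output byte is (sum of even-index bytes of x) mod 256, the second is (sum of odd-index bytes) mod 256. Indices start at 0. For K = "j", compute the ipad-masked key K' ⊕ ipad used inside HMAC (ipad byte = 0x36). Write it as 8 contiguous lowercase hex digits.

5c363636

Key "j" = 6a is 1 byte ≤ B = 4; zero-pad to 4 bytes: K' = 6a 00 00 00.
XOR each byte with 0x36: 6a⊕36=5c, 00⊕36=36, 00⊕36=36, 00⊕36=36.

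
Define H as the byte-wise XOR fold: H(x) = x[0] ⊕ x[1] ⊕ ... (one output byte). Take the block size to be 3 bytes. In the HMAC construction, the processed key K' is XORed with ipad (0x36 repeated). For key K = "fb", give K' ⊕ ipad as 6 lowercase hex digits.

505436

Key "fb" = 66 62 is 2 bytes ≤ B = 3; zero-pad to 3 bytes: K' = 66 62 00.
XOR each byte with 0x36: 66⊕36=50, 62⊕36=54, 00⊕36=36.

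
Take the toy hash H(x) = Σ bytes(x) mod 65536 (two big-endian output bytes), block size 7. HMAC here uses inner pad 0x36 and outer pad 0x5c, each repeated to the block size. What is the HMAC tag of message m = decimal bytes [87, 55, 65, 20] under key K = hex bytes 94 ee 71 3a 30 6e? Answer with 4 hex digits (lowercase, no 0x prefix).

Key hex bytes 94 ee 71 3a 30 6e is 6 bytes ≤ B = 7; zero-pad to 7 bytes: K' = 94 ee 71 3a 30 6e 00.
K' ⊕ ipad = a2 d8 47 0c 06 58 36.  K' ⊕ opad = c8 b2 2d 66 6c 32 5c.
Inner input = (K'⊕ipad) ∥ m = a2 d8 47 0c 06 58 36 ∥ 57 37 41 14.
Inner hash: sum = 162+216+71+12+6+88+54+87+55+65+20 = 836 → 03 44.
Outer input = (K'⊕opad) ∥ inner = c8 b2 2d 66 6c 32 5c ∥ 03 44.
Outer hash (tag): sum = 200+178+45+102+108+50+92+3+68 = 846 → 03 4e.

034e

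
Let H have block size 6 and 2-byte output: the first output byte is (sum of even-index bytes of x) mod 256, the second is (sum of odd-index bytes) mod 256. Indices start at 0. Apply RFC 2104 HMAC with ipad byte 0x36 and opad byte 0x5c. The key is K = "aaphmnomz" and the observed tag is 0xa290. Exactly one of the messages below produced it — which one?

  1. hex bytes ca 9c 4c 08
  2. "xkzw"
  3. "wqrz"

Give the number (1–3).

2

Key "aaphmnomz" = 61 61 70 68 6d 6e 6f 6d 7a is 9 bytes > B = 6, so hash it first: H(key) = 27 a4, then zero-pad to 6 bytes: K' = 27 a4 00 00 00 00.
K' ⊕ ipad = 11 92 36 36 36 36; K' ⊕ opad = 7b f8 5c 5c 5c 5c.
m1: inner = H(11 92 36 36 36 36 ca 9c 4c 08) = 93 a2; tag = H(7b f8 5c 5c 5c 5c 93 a2) = c652
m2: inner = H(11 92 36 36 36 36 78 6b 7a 77) = 6f e0; tag = H(7b f8 5c 5c 5c 5c 6f e0) = a290 ← matches
m3: inner = H(11 92 36 36 36 36 77 71 72 7a) = 66 e9; tag = H(7b f8 5c 5c 5c 5c 66 e9) = 9999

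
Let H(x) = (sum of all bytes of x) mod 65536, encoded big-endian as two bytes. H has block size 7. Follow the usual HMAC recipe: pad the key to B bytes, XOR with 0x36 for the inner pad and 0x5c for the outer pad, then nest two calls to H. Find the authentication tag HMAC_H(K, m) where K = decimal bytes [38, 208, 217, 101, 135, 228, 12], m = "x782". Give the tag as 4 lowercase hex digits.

03ba

Key decimal bytes [38, 208, 217, 101, 135, 228, 12] = 26 d0 d9 65 87 e4 0c is exactly B = 7 bytes: K' = 26 d0 d9 65 87 e4 0c.
K' ⊕ ipad = 10 e6 ef 53 b1 d2 3a.  K' ⊕ opad = 7a 8c 85 39 db b8 50.
Inner input = (K'⊕ipad) ∥ m = 10 e6 ef 53 b1 d2 3a ∥ 78 37 38 32.
Inner hash: sum = 16+230+239+83+177+210+58+120+55+56+50 = 1294 → 05 0e.
Outer input = (K'⊕opad) ∥ inner = 7a 8c 85 39 db b8 50 ∥ 05 0e.
Outer hash (tag): sum = 122+140+133+57+219+184+80+5+14 = 954 → 03 ba.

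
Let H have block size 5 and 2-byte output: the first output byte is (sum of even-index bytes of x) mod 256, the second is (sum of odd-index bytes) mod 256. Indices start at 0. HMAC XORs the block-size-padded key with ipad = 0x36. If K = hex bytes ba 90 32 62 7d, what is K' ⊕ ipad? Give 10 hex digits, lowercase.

Key hex bytes ba 90 32 62 7d is exactly B = 5 bytes: K' = ba 90 32 62 7d.
XOR each byte with 0x36: ba⊕36=8c, 90⊕36=a6, 32⊕36=04, 62⊕36=54, 7d⊕36=4b.

8ca604544b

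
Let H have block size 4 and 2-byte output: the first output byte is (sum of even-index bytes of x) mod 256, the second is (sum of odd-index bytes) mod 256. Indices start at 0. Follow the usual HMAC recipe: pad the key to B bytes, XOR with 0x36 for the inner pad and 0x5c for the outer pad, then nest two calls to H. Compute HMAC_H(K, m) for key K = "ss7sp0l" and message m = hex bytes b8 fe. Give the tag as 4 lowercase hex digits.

d4fa

Key "ss7sp0l" = 73 73 37 73 70 30 6c is 7 bytes > B = 4, so hash it first: H(key) = 86 16, then zero-pad to 4 bytes: K' = 86 16 00 00.
K' ⊕ ipad = b0 20 36 36.  K' ⊕ opad = da 4a 5c 5c.
Inner input = (K'⊕ipad) ∥ m = b0 20 36 36 ∥ b8 fe.
Inner hash: even-index sum = 414 mod 256 = 158; odd-index sum = 340 mod 256 = 84 → 9e 54.
Outer input = (K'⊕opad) ∥ inner = da 4a 5c 5c ∥ 9e 54.
Outer hash (tag): even-index sum = 468 mod 256 = 212; odd-index sum = 250 mod 256 = 250 → d4 fa.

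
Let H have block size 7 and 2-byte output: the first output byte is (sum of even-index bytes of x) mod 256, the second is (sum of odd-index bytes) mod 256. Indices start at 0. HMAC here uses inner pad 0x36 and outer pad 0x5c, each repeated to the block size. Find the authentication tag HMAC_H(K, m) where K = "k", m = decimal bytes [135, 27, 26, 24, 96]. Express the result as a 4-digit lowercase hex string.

ee46

Key "k" = 6b is 1 byte ≤ B = 7; zero-pad to 7 bytes: K' = 6b 00 00 00 00 00 00.
K' ⊕ ipad = 5d 36 36 36 36 36 36.  K' ⊕ opad = 37 5c 5c 5c 5c 5c 5c.
Inner input = (K'⊕ipad) ∥ m = 5d 36 36 36 36 36 36 ∥ 87 1b 1a 18 60.
Inner hash: even-index sum = 306 mod 256 = 50; odd-index sum = 419 mod 256 = 163 → 32 a3.
Outer input = (K'⊕opad) ∥ inner = 37 5c 5c 5c 5c 5c 5c ∥ 32 a3.
Outer hash (tag): even-index sum = 494 mod 256 = 238; odd-index sum = 326 mod 256 = 70 → ee 46.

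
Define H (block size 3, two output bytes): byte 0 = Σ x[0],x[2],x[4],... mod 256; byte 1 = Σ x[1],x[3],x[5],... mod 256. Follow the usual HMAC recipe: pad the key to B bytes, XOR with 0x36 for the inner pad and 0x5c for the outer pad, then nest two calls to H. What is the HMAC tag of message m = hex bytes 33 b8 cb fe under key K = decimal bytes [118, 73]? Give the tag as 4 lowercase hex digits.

Key decimal bytes [118, 73] = 76 49 is 2 bytes ≤ B = 3; zero-pad to 3 bytes: K' = 76 49 00.
K' ⊕ ipad = 40 7f 36.  K' ⊕ opad = 2a 15 5c.
Inner input = (K'⊕ipad) ∥ m = 40 7f 36 ∥ 33 b8 cb fe.
Inner hash: even-index sum = 556 mod 256 = 44; odd-index sum = 381 mod 256 = 125 → 2c 7d.
Outer input = (K'⊕opad) ∥ inner = 2a 15 5c ∥ 2c 7d.
Outer hash (tag): even-index sum = 259 mod 256 = 3; odd-index sum = 65 mod 256 = 65 → 03 41.

0341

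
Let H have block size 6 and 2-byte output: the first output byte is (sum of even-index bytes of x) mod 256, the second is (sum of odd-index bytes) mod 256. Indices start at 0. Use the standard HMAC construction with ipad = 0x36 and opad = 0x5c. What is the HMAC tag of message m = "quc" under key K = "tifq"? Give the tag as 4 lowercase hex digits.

5a0f

Key "tifq" = 74 69 66 71 is 4 bytes ≤ B = 6; zero-pad to 6 bytes: K' = 74 69 66 71 00 00.
K' ⊕ ipad = 42 5f 50 47 36 36.  K' ⊕ opad = 28 35 3a 2d 5c 5c.
Inner input = (K'⊕ipad) ∥ m = 42 5f 50 47 36 36 ∥ 71 75 63.
Inner hash: even-index sum = 412 mod 256 = 156; odd-index sum = 337 mod 256 = 81 → 9c 51.
Outer input = (K'⊕opad) ∥ inner = 28 35 3a 2d 5c 5c ∥ 9c 51.
Outer hash (tag): even-index sum = 346 mod 256 = 90; odd-index sum = 271 mod 256 = 15 → 5a 0f.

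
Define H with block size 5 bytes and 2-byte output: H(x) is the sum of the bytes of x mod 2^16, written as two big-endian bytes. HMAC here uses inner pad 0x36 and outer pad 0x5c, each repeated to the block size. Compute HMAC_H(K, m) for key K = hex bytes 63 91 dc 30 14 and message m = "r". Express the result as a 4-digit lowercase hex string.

Key hex bytes 63 91 dc 30 14 is exactly B = 5 bytes: K' = 63 91 dc 30 14.
K' ⊕ ipad = 55 a7 ea 06 22.  K' ⊕ opad = 3f cd 80 6c 48.
Inner input = (K'⊕ipad) ∥ m = 55 a7 ea 06 22 ∥ 72.
Inner hash: sum = 85+167+234+6+34+114 = 640 → 02 80.
Outer input = (K'⊕opad) ∥ inner = 3f cd 80 6c 48 ∥ 02 80.
Outer hash (tag): sum = 63+205+128+108+72+2+128 = 706 → 02 c2.

02c2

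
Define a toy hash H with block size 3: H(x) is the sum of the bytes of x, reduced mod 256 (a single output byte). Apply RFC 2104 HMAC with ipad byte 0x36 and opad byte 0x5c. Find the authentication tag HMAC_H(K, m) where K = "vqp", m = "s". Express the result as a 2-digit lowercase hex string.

c3

Key "vqp" = 76 71 70 is exactly B = 3 bytes: K' = 76 71 70.
K' ⊕ ipad = 40 47 46.  K' ⊕ opad = 2a 2d 2c.
Inner input = (K'⊕ipad) ∥ m = 40 47 46 ∥ 73.
Inner hash: sum = 64+71+70+115 = 320; mod 256 = 64 → 40.
Outer input = (K'⊕opad) ∥ inner = 2a 2d 2c ∥ 40.
Outer hash (tag): sum = 42+45+44+64 = 195 → c3.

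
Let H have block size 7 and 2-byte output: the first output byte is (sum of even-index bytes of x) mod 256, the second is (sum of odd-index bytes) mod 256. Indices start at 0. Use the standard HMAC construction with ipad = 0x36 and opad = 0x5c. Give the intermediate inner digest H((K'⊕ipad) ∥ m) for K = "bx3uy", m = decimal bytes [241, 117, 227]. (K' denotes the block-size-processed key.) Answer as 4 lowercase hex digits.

539b

Key "bx3uy" = 62 78 33 75 79 is 5 bytes ≤ B = 7; zero-pad to 7 bytes: K' = 62 78 33 75 79 00 00.
K' ⊕ ipad = 54 4e 05 43 4f 36 36.
Inner input = 54 4e 05 43 4f 36 36 ∥ f1 75 e3.
Inner hash: even-index sum = 339 mod 256 = 83; odd-index sum = 667 mod 256 = 155 → 53 9b.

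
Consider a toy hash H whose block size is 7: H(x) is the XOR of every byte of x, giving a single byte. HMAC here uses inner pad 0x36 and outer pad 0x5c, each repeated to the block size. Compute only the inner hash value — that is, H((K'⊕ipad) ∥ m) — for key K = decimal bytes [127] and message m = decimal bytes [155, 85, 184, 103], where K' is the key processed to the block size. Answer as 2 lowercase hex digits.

Key decimal bytes [127] = 7f is 1 byte ≤ B = 7; zero-pad to 7 bytes: K' = 7f 00 00 00 00 00 00.
K' ⊕ ipad = 49 36 36 36 36 36 36.
Inner input = 49 36 36 36 36 36 36 ∥ 9b 55 b8 67.
Inner hash: XOR 49⊕36⊕36⊕36⊕36⊕36⊕36⊕9b⊕55⊕b8⊕67 = 58.

58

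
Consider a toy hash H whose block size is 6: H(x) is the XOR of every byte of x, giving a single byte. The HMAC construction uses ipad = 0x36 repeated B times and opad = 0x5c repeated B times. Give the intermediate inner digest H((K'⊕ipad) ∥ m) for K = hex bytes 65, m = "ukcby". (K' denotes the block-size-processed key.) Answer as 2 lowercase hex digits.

Key hex bytes 65 is 1 byte ≤ B = 6; zero-pad to 6 bytes: K' = 65 00 00 00 00 00.
K' ⊕ ipad = 53 36 36 36 36 36.
Inner input = 53 36 36 36 36 36 ∥ 75 6b 63 62 79.
Inner hash: XOR 53⊕36⊕36⊕36⊕36⊕36⊕75⊕6b⊕63⊕62⊕79 = 03.

03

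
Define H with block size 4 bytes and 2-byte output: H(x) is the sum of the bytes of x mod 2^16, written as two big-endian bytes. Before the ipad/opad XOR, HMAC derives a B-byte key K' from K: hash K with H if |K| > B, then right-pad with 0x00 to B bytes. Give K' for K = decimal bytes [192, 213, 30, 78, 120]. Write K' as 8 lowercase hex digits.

|K| = 5 > B = 4, so first hash the key.
H(K): sum = 192+213+30+78+120 = 633 → 02 79.
Zero-pad H(K) = 02 79 to 4 bytes: K' = 02 79 00 00.

02790000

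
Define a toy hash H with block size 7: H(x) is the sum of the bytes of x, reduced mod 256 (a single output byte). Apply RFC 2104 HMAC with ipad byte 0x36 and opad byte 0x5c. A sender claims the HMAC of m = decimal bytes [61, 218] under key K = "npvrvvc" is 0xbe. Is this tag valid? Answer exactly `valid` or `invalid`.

invalid

Key "npvrvvc" = 6e 70 76 72 76 76 63 is exactly B = 7 bytes: K' = 6e 70 76 72 76 76 63.
K' ⊕ ipad = 58 46 40 44 40 40 55; K' ⊕ opad = 32 2c 2a 2e 2a 2a 3f.
Inner hash: sum = 88+70+64+68+64+64+85+61+218 = 782; mod 256 = 14 → 0e.
Outer hash (recomputed tag): sum = 50+44+42+46+42+42+63+14 = 343; mod 256 = 87 → 57.
Recomputed tag = 57; claimed = be → mismatch.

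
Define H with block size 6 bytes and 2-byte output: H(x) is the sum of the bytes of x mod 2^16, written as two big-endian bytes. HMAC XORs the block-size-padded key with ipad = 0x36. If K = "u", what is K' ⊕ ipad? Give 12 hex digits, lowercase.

433636363636

Key "u" = 75 is 1 byte ≤ B = 6; zero-pad to 6 bytes: K' = 75 00 00 00 00 00.
XOR each byte with 0x36: 75⊕36=43, 00⊕36=36, 00⊕36=36, 00⊕36=36, 00⊕36=36, 00⊕36=36.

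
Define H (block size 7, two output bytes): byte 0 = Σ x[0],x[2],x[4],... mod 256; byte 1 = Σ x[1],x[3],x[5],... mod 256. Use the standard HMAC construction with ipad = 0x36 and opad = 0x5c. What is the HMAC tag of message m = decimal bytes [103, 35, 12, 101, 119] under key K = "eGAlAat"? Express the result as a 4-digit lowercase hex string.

a793

Key "eGAlAat" = 65 47 41 6c 41 61 74 is exactly B = 7 bytes: K' = 65 47 41 6c 41 61 74.
K' ⊕ ipad = 53 71 77 5a 77 57 42.  K' ⊕ opad = 39 1b 1d 30 1d 3d 28.
Inner input = (K'⊕ipad) ∥ m = 53 71 77 5a 77 57 42 ∥ 67 23 0c 65 77.
Inner hash: even-index sum = 523 mod 256 = 11; odd-index sum = 524 mod 256 = 12 → 0b 0c.
Outer input = (K'⊕opad) ∥ inner = 39 1b 1d 30 1d 3d 28 ∥ 0b 0c.
Outer hash (tag): even-index sum = 167 mod 256 = 167; odd-index sum = 147 mod 256 = 147 → a7 93.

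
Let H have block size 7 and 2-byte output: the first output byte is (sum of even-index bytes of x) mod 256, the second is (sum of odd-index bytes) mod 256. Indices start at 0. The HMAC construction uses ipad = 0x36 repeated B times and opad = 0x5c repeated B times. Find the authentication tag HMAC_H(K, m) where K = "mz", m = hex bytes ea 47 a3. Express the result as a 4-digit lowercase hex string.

8a22

Key "mz" = 6d 7a is 2 bytes ≤ B = 7; zero-pad to 7 bytes: K' = 6d 7a 00 00 00 00 00.
K' ⊕ ipad = 5b 4c 36 36 36 36 36.  K' ⊕ opad = 31 26 5c 5c 5c 5c 5c.
Inner input = (K'⊕ipad) ∥ m = 5b 4c 36 36 36 36 36 ∥ ea 47 a3.
Inner hash: even-index sum = 324 mod 256 = 68; odd-index sum = 581 mod 256 = 69 → 44 45.
Outer input = (K'⊕opad) ∥ inner = 31 26 5c 5c 5c 5c 5c ∥ 44 45.
Outer hash (tag): even-index sum = 394 mod 256 = 138; odd-index sum = 290 mod 256 = 34 → 8a 22.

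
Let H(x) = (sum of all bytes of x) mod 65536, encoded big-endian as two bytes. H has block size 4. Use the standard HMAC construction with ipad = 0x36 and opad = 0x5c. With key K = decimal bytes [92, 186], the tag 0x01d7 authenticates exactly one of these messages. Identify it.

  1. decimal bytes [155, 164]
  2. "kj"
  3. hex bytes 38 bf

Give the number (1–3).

Key decimal bytes [92, 186] = 5c ba is 2 bytes ≤ B = 4; zero-pad to 4 bytes: K' = 5c ba 00 00.
K' ⊕ ipad = 6a 8c 36 36; K' ⊕ opad = 00 e6 5c 5c.
m1: inner = H(6a 8c 36 36 9b a4) = 02 a1; tag = H(00 e6 5c 5c 02 a1) = 0241
m2: inner = H(6a 8c 36 36 6b 6a) = 02 37; tag = H(00 e6 5c 5c 02 37) = 01d7 ← matches
m3: inner = H(6a 8c 36 36 38 bf) = 02 59; tag = H(00 e6 5c 5c 02 59) = 01f9

2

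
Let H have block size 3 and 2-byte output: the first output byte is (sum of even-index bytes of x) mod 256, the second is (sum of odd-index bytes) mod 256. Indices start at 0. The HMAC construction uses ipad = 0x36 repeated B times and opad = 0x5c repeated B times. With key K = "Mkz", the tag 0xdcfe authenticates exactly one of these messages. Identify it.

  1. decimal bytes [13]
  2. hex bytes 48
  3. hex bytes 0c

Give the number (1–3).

Key "Mkz" = 4d 6b 7a is exactly B = 3 bytes: K' = 4d 6b 7a.
K' ⊕ ipad = 7b 5d 4c; K' ⊕ opad = 11 37 26.
m1: inner = H(7b 5d 4c 0d) = c7 6a; tag = H(11 37 26 c7 6a) = a1fe
m2: inner = H(7b 5d 4c 48) = c7 a5; tag = H(11 37 26 c7 a5) = dcfe ← matches
m3: inner = H(7b 5d 4c 0c) = c7 69; tag = H(11 37 26 c7 69) = a0fe

2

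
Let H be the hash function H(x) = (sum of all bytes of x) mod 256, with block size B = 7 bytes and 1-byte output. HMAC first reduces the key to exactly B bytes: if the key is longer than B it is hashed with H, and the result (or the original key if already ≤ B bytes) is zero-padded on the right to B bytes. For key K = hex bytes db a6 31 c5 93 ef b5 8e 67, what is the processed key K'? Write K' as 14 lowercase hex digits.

a3000000000000

|K| = 9 > B = 7, so first hash the key.
H(K): sum = 219+166+49+197+147+239+181+142+103 = 1443; mod 256 = 163 → a3.
Zero-pad H(K) = a3 to 7 bytes: K' = a3 00 00 00 00 00 00.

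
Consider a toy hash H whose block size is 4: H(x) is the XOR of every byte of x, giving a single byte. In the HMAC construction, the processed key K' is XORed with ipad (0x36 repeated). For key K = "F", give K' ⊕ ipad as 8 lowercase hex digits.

70363636

Key "F" = 46 is 1 byte ≤ B = 4; zero-pad to 4 bytes: K' = 46 00 00 00.
XOR each byte with 0x36: 46⊕36=70, 00⊕36=36, 00⊕36=36, 00⊕36=36.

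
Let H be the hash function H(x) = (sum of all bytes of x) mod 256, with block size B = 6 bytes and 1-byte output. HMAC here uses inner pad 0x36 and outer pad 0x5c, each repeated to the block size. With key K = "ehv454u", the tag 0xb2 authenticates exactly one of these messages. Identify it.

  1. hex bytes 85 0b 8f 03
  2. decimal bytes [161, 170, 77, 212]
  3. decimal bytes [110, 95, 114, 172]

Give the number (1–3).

2

Key "ehv454u" = 65 68 76 34 35 34 75 is 7 bytes > B = 6, so hash it first: H(key) = 55, then zero-pad to 6 bytes: K' = 55 00 00 00 00 00.
K' ⊕ ipad = 63 36 36 36 36 36; K' ⊕ opad = 09 5c 5c 5c 5c 5c.
m1: inner = H(63 36 36 36 36 36 85 0b 8f 03) = 93; tag = H(09 5c 5c 5c 5c 5c 93) = 68
m2: inner = H(63 36 36 36 36 36 a1 aa 4d d4) = dd; tag = H(09 5c 5c 5c 5c 5c dd) = b2 ← matches
m3: inner = H(63 36 36 36 36 36 6e 5f 72 ac) = 5c; tag = H(09 5c 5c 5c 5c 5c 5c) = 31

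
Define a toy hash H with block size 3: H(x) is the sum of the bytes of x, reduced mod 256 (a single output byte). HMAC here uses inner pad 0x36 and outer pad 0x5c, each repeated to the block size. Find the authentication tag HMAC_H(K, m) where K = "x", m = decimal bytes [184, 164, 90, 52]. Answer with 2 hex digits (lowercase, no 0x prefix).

80

Key "x" = 78 is 1 byte ≤ B = 3; zero-pad to 3 bytes: K' = 78 00 00.
K' ⊕ ipad = 4e 36 36.  K' ⊕ opad = 24 5c 5c.
Inner input = (K'⊕ipad) ∥ m = 4e 36 36 ∥ b8 a4 5a 34.
Inner hash: sum = 78+54+54+184+164+90+52 = 676; mod 256 = 164 → a4.
Outer input = (K'⊕opad) ∥ inner = 24 5c 5c ∥ a4.
Outer hash (tag): sum = 36+92+92+164 = 384; mod 256 = 128 → 80.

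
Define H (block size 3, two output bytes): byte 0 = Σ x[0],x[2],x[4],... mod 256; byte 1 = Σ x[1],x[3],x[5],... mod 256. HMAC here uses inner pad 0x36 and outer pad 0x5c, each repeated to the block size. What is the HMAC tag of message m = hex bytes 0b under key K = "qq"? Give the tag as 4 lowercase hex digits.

dbaa

Key "qq" = 71 71 is 2 bytes ≤ B = 3; zero-pad to 3 bytes: K' = 71 71 00.
K' ⊕ ipad = 47 47 36.  K' ⊕ opad = 2d 2d 5c.
Inner input = (K'⊕ipad) ∥ m = 47 47 36 ∥ 0b.
Inner hash: even-index sum = 125 mod 256 = 125; odd-index sum = 82 mod 256 = 82 → 7d 52.
Outer input = (K'⊕opad) ∥ inner = 2d 2d 5c ∥ 7d 52.
Outer hash (tag): even-index sum = 219 mod 256 = 219; odd-index sum = 170 mod 256 = 170 → db aa.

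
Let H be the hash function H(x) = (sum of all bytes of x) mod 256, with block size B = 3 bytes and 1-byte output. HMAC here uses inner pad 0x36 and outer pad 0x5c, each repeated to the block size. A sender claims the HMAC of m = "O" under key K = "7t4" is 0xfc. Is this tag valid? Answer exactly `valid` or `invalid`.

invalid

Key "7t4" = 37 74 34 is exactly B = 3 bytes: K' = 37 74 34.
K' ⊕ ipad = 01 42 02; K' ⊕ opad = 6b 28 68.
Inner hash: sum = 1+66+2+79 = 148 → 94.
Outer hash (recomputed tag): sum = 107+40+104+148 = 399; mod 256 = 143 → 8f.
Recomputed tag = 8f; claimed = fc → mismatch.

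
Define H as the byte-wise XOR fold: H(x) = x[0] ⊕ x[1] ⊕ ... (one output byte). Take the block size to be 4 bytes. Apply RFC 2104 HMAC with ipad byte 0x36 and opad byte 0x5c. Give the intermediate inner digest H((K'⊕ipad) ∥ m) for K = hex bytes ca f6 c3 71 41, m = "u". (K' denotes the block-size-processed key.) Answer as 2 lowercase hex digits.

Key hex bytes ca f6 c3 71 41 is 5 bytes > B = 4, so hash it first: H(key) = cf, then zero-pad to 4 bytes: K' = cf 00 00 00.
K' ⊕ ipad = f9 36 36 36.
Inner input = f9 36 36 36 ∥ 75.
Inner hash: XOR f9⊕36⊕36⊕36⊕75 = ba.

ba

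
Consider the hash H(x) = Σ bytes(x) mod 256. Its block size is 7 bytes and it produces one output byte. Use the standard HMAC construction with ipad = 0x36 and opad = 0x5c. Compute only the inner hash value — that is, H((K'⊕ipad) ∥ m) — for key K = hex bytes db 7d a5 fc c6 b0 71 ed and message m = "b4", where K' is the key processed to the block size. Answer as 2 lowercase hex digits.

d5

Key hex bytes db 7d a5 fc c6 b0 71 ed is 8 bytes > B = 7, so hash it first: H(key) = cd, then zero-pad to 7 bytes: K' = cd 00 00 00 00 00 00.
K' ⊕ ipad = fb 36 36 36 36 36 36.
Inner input = fb 36 36 36 36 36 36 ∥ 62 34.
Inner hash: sum = 251+54+54+54+54+54+54+98+52 = 725; mod 256 = 213 → d5.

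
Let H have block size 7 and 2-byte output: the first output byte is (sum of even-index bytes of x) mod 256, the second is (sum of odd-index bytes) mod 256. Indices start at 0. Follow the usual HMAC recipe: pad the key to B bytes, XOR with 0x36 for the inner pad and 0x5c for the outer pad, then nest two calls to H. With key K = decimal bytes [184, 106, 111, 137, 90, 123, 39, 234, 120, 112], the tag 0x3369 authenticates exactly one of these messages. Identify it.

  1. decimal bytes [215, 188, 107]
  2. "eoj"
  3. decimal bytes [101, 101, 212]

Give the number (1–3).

Key decimal bytes [184, 106, 111, 137, 90, 123, 39, 234, 120, 112] = b8 6a 6f 89 5a 7b 27 ea 78 70 is 10 bytes > B = 7, so hash it first: H(key) = 20 c8, then zero-pad to 7 bytes: K' = 20 c8 00 00 00 00 00.
K' ⊕ ipad = 16 fe 36 36 36 36 36; K' ⊕ opad = 7c 94 5c 5c 5c 5c 5c.
m1: inner = H(16 fe 36 36 36 36 36 d7 bc 6b) = 74 ac; tag = H(7c 94 5c 5c 5c 5c 5c 74 ac) = 3cc0
m2: inner = H(16 fe 36 36 36 36 36 65 6f 6a) = 27 39; tag = H(7c 94 5c 5c 5c 5c 5c 27 39) = c973
m3: inner = H(16 fe 36 36 36 36 36 65 65 d4) = 1d a3; tag = H(7c 94 5c 5c 5c 5c 5c 1d a3) = 3369 ← matches

3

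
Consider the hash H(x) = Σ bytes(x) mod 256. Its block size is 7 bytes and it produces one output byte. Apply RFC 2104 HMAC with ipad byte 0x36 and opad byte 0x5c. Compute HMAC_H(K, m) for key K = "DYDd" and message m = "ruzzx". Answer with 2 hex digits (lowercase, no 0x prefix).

Key "DYDd" = 44 59 44 64 is 4 bytes ≤ B = 7; zero-pad to 7 bytes: K' = 44 59 44 64 00 00 00.
K' ⊕ ipad = 72 6f 72 52 36 36 36.  K' ⊕ opad = 18 05 18 38 5c 5c 5c.
Inner input = (K'⊕ipad) ∥ m = 72 6f 72 52 36 36 36 ∥ 72 75 7a 7a 78.
Inner hash: sum = 114+111+114+82+54+54+54+114+117+122+122+120 = 1178; mod 256 = 154 → 9a.
Outer input = (K'⊕opad) ∥ inner = 18 05 18 38 5c 5c 5c ∥ 9a.
Outer hash (tag): sum = 24+5+24+56+92+92+92+154 = 539; mod 256 = 27 → 1b.

1b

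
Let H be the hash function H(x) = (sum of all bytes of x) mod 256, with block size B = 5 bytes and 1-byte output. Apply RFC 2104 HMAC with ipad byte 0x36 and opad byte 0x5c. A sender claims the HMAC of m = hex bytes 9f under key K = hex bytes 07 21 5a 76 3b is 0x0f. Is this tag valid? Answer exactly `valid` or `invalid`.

valid

Key hex bytes 07 21 5a 76 3b is exactly B = 5 bytes: K' = 07 21 5a 76 3b.
K' ⊕ ipad = 31 17 6c 40 0d; K' ⊕ opad = 5b 7d 06 2a 67.
Inner hash: sum = 49+23+108+64+13+159 = 416; mod 256 = 160 → a0.
Outer hash (recomputed tag): sum = 91+125+6+42+103+160 = 527; mod 256 = 15 → 0f.
Recomputed tag = 0f; claimed = 0f → match.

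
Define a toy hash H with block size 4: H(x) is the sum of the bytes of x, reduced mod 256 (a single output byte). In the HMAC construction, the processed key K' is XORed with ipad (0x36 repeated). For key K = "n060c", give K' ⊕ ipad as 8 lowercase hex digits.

Key "n060c" = 6e 30 36 30 63 is 5 bytes > B = 4, so hash it first: H(key) = 67, then zero-pad to 4 bytes: K' = 67 00 00 00.
XOR each byte with 0x36: 67⊕36=51, 00⊕36=36, 00⊕36=36, 00⊕36=36.

51363636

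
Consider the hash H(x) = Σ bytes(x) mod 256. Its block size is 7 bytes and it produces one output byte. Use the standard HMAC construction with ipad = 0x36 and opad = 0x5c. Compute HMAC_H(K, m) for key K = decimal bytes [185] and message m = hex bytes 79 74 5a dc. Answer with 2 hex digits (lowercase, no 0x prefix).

03

Key decimal bytes [185] = b9 is 1 byte ≤ B = 7; zero-pad to 7 bytes: K' = b9 00 00 00 00 00 00.
K' ⊕ ipad = 8f 36 36 36 36 36 36.  K' ⊕ opad = e5 5c 5c 5c 5c 5c 5c.
Inner input = (K'⊕ipad) ∥ m = 8f 36 36 36 36 36 36 ∥ 79 74 5a dc.
Inner hash: sum = 143+54+54+54+54+54+54+121+116+90+220 = 1014; mod 256 = 246 → f6.
Outer input = (K'⊕opad) ∥ inner = e5 5c 5c 5c 5c 5c 5c ∥ f6.
Outer hash (tag): sum = 229+92+92+92+92+92+92+246 = 1027; mod 256 = 3 → 03.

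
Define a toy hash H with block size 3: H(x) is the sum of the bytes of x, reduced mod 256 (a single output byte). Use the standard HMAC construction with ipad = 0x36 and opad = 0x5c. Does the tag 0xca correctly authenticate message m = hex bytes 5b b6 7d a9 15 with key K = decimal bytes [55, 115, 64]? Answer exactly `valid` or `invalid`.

invalid

Key decimal bytes [55, 115, 64] = 37 73 40 is exactly B = 3 bytes: K' = 37 73 40.
K' ⊕ ipad = 01 45 76; K' ⊕ opad = 6b 2f 1c.
Inner hash: sum = 1+69+118+91+182+125+169+21 = 776; mod 256 = 8 → 08.
Outer hash (recomputed tag): sum = 107+47+28+8 = 190 → be.
Recomputed tag = be; claimed = ca → mismatch.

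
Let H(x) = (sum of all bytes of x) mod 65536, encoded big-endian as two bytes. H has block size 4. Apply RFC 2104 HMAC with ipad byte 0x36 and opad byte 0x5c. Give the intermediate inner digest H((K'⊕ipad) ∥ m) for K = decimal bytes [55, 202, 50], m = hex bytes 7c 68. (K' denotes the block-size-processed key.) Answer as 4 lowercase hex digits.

Key decimal bytes [55, 202, 50] = 37 ca 32 is 3 bytes ≤ B = 4; zero-pad to 4 bytes: K' = 37 ca 32 00.
K' ⊕ ipad = 01 fc 04 36.
Inner input = 01 fc 04 36 ∥ 7c 68.
Inner hash: sum = 1+252+4+54+124+104 = 539 → 02 1b.

021b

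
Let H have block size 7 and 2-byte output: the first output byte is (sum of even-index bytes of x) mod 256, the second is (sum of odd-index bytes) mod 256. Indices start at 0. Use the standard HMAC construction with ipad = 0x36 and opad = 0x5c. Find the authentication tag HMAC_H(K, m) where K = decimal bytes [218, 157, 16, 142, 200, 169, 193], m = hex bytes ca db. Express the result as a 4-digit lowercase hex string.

Key decimal bytes [218, 157, 16, 142, 200, 169, 193] = da 9d 10 8e c8 a9 c1 is exactly B = 7 bytes: K' = da 9d 10 8e c8 a9 c1.
K' ⊕ ipad = ec ab 26 b8 fe 9f f7.  K' ⊕ opad = 86 c1 4c d2 94 f5 9d.
Inner input = (K'⊕ipad) ∥ m = ec ab 26 b8 fe 9f f7 ∥ ca db.
Inner hash: even-index sum = 994 mod 256 = 226; odd-index sum = 716 mod 256 = 204 → e2 cc.
Outer input = (K'⊕opad) ∥ inner = 86 c1 4c d2 94 f5 9d ∥ e2 cc.
Outer hash (tag): even-index sum = 719 mod 256 = 207; odd-index sum = 874 mod 256 = 106 → cf 6a.

cf6a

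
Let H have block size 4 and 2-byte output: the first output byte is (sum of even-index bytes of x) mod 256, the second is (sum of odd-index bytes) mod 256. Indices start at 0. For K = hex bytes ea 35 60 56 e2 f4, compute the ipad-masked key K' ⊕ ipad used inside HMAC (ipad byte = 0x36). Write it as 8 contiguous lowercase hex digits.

1a493636

Key hex bytes ea 35 60 56 e2 f4 is 6 bytes > B = 4, so hash it first: H(key) = 2c 7f, then zero-pad to 4 bytes: K' = 2c 7f 00 00.
XOR each byte with 0x36: 2c⊕36=1a, 7f⊕36=49, 00⊕36=36, 00⊕36=36.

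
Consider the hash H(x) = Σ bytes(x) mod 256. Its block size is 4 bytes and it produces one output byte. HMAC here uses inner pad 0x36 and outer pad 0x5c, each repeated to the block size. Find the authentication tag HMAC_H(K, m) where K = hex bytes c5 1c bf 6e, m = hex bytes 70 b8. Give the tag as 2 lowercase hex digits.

14

Key hex bytes c5 1c bf 6e is exactly B = 4 bytes: K' = c5 1c bf 6e.
K' ⊕ ipad = f3 2a 89 58.  K' ⊕ opad = 99 40 e3 32.
Inner input = (K'⊕ipad) ∥ m = f3 2a 89 58 ∥ 70 b8.
Inner hash: sum = 243+42+137+88+112+184 = 806; mod 256 = 38 → 26.
Outer input = (K'⊕opad) ∥ inner = 99 40 e3 32 ∥ 26.
Outer hash (tag): sum = 153+64+227+50+38 = 532; mod 256 = 20 → 14.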